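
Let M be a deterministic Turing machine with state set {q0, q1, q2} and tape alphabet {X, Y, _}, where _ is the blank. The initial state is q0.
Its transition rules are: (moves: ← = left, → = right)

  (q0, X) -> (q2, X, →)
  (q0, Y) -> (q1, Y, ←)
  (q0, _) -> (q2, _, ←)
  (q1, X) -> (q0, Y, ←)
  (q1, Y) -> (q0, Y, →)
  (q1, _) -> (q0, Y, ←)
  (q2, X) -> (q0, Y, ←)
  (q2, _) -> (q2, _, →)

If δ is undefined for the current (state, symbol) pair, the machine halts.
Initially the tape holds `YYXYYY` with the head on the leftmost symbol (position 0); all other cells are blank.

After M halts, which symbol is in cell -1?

Y

state=q0 head=0 tape=___[Y]YXYYY   (q0,Y)→(q1,Y,←)
state=q1 head=-1 tape=__[_]YYXYYY   (q1,_)→(q0,Y,←)
state=q0 head=-2 tape=_[_]YYYXYYY   (q0,_)→(q2,_,←)
state=q2 head=-3 tape=[_]_YYYXYYY   (q2,_)→(q2,_,→)
state=q2 head=-2 tape=_[_]YYYXYYY   (q2,_)→(q2,_,→)
state=q2 head=-1 tape=__[Y]YYXYYY
Cell -1 holds Y when M halts.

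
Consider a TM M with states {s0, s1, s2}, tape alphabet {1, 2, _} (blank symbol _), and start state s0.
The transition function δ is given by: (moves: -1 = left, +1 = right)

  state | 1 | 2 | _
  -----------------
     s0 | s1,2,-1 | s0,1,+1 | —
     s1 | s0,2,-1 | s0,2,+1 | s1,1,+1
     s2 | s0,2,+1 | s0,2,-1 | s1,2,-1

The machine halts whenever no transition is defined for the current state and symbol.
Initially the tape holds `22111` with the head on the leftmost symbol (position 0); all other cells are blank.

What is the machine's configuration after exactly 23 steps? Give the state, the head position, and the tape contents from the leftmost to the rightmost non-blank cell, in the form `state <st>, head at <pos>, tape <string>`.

state=s0 head=0 tape=_[2]2111   (s0,2)→(s0,1,+1)
state=s0 head=1 tape=_1[2]111   (s0,2)→(s0,1,+1)
state=s0 head=2 tape=_11[1]11   (s0,1)→(s1,2,-1)
state=s1 head=1 tape=_1[1]211   (s1,1)→(s0,2,-1)
state=s0 head=0 tape=_[1]2211   (s0,1)→(s1,2,-1)
state=s1 head=-1 tape=[_]22211   (s1,_)→(s1,1,+1)
state=s1 head=0 tape=1[2]2211   (s1,2)→(s0,2,+1)
state=s0 head=1 tape=12[2]211   (s0,2)→(s0,1,+1)
state=s0 head=2 tape=121[2]11   (s0,2)→(s0,1,+1)
state=s0 head=3 tape=1211[1]1   (s0,1)→(s1,2,-1)
state=s1 head=2 tape=121[1]21   (s1,1)→(s0,2,-1)
state=s0 head=1 tape=12[1]221   (s0,1)→(s1,2,-1)
state=s1 head=0 tape=1[2]2221   (s1,2)→(s0,2,+1)
state=s0 head=1 tape=12[2]221   (s0,2)→(s0,1,+1)
state=s0 head=2 tape=121[2]21   (s0,2)→(s0,1,+1)
state=s0 head=3 tape=1211[2]1   (s0,2)→(s0,1,+1)
state=s0 head=4 tape=12111[1]   (s0,1)→(s1,2,-1)
state=s1 head=3 tape=1211[1]2   (s1,1)→(s0,2,-1)
state=s0 head=2 tape=121[1]22   (s0,1)→(s1,2,-1)
state=s1 head=1 tape=12[1]222   (s1,1)→(s0,2,-1)
state=s0 head=0 tape=1[2]2222   (s0,2)→(s0,1,+1)
state=s0 head=1 tape=11[2]222   (s0,2)→(s0,1,+1)
state=s0 head=2 tape=111[2]22   (s0,2)→(s0,1,+1)
state=s0 head=3 tape=1111[2]2
After 23 steps: state s0, head at 3, tape 111122.

state s0, head at 3, tape 111122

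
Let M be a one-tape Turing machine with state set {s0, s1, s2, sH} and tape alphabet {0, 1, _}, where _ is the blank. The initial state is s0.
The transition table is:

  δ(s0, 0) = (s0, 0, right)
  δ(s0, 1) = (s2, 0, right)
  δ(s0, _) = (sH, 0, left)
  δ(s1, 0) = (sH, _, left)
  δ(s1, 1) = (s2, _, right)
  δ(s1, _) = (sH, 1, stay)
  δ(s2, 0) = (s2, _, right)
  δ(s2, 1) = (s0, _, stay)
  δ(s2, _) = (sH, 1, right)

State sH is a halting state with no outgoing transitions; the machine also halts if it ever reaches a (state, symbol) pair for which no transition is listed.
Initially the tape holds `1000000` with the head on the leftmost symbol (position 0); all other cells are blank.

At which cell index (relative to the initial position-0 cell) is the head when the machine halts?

state=s0 head=0 tape=[1]000000__   (s0,1)→(s2,0,right)
state=s2 head=1 tape=0[0]00000__   (s2,0)→(s2,_,right)
state=s2 head=2 tape=0_[0]0000__   (s2,0)→(s2,_,right)
state=s2 head=3 tape=0__[0]000__   (s2,0)→(s2,_,right)
state=s2 head=4 tape=0___[0]00__   (s2,0)→(s2,_,right)
state=s2 head=5 tape=0____[0]0__   (s2,0)→(s2,_,right)
state=s2 head=6 tape=0_____[0]__   (s2,0)→(s2,_,right)
state=s2 head=7 tape=0______[_]_   (s2,_)→(sH,1,right)
state=sH head=8 tape=0______1[_]
At halt the head is at cell 8.

8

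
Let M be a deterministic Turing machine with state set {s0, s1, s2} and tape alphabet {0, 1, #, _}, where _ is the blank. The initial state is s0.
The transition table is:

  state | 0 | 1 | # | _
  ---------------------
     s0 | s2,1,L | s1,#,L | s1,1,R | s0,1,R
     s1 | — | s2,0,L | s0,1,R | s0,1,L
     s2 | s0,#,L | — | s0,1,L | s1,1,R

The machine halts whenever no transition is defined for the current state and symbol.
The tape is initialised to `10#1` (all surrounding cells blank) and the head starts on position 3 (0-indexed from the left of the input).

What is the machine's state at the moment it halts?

s1

s0 | ___10#[1]_   read 1 → write #, move L, go to s1
s1 | ___10[#]#_   read # → write 1, move R, go to s0
s0 | ___101[#]_   read # → write 1, move R, go to s1
s1 | ___1011[_]   read _ → write 1, move L, go to s0
s0 | ___101[1]1   read 1 → write #, move L, go to s1
s1 | ___10[1]#1   read 1 → write 0, move L, go to s2
s2 | ___1[0]0#1   read 0 → write #, move L, go to s0
s0 | ___[1]#0#1   read 1 → write #, move L, go to s1
s1 | __[_]##0#1   read _ → write 1, move L, go to s0
s0 | _[_]1##0#1   read _ → write 1, move R, go to s0
s0 | _1[1]##0#1   read 1 → write #, move L, go to s1
s1 | _[1]###0#1   read 1 → write 0, move L, go to s2
s2 | [_]0###0#1   read _ → write 1, move R, go to s1
s1 | 1[0]###0#1
No transition is defined for (s1, 0); M halts in state s1.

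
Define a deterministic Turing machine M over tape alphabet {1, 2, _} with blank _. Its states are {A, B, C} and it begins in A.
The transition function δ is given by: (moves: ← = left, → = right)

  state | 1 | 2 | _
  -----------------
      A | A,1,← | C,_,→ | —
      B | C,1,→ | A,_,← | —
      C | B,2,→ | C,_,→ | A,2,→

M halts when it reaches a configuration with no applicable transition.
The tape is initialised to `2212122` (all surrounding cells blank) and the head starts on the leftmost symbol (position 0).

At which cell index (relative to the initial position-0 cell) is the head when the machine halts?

8

A | [2]212122__   read 2 → write _, move →, go to C
C | _[2]12122__   read 2 → write _, move →, go to C
C | __[1]2122__   read 1 → write 2, move →, go to B
B | __2[2]122__   read 2 → write _, move ←, go to A
A | __[2]_122__   read 2 → write _, move →, go to C
C | ___[_]122__   read _ → write 2, move →, go to A
A | ___2[1]22__   read 1 → write 1, move ←, go to A
A | ___[2]122__   read 2 → write _, move →, go to C
C | ____[1]22__   read 1 → write 2, move →, go to B
B | ____2[2]2__   read 2 → write _, move ←, go to A
A | ____[2]_2__   read 2 → write _, move →, go to C
C | _____[_]2__   read _ → write 2, move →, go to A
A | _____2[2]__   read 2 → write _, move →, go to C
C | _____2_[_]_   read _ → write 2, move →, go to A
A | _____2_2[_]
At halt the head is at cell 8.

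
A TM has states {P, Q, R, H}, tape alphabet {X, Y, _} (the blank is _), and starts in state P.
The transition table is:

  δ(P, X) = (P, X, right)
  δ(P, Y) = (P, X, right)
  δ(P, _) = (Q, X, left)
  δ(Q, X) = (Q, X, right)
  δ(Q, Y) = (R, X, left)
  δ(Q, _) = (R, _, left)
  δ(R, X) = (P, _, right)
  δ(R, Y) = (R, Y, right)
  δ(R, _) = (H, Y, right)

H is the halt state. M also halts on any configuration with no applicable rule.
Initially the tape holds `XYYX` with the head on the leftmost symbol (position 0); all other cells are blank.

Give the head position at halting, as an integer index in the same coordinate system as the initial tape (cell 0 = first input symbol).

0

state=P head=0 tape=_[X]YYX__   (P,X)→(P,X,right)
state=P head=1 tape=_X[Y]YX__   (P,Y)→(P,X,right)
state=P head=2 tape=_XX[Y]X__   (P,Y)→(P,X,right)
state=P head=3 tape=_XXX[X]__   (P,X)→(P,X,right)
state=P head=4 tape=_XXXX[_]_   (P,_)→(Q,X,left)
state=Q head=3 tape=_XXX[X]X_   (Q,X)→(Q,X,right)
state=Q head=4 tape=_XXXX[X]_   (Q,X)→(Q,X,right)
state=Q head=5 tape=_XXXXX[_]   (Q,_)→(R,_,left)
state=R head=4 tape=_XXXX[X]_   (R,X)→(P,_,right)
state=P head=5 tape=_XXXX_[_]   (P,_)→(Q,X,left)
state=Q head=4 tape=_XXXX[_]X   (Q,_)→(R,_,left)
state=R head=3 tape=_XXX[X]_X   (R,X)→(P,_,right)
state=P head=4 tape=_XXX_[_]X   (P,_)→(Q,X,left)
state=Q head=3 tape=_XXX[_]XX   (Q,_)→(R,_,left)
state=R head=2 tape=_XX[X]_XX   (R,X)→(P,_,right)
state=P head=3 tape=_XX_[_]XX   (P,_)→(Q,X,left)
state=Q head=2 tape=_XX[_]XXX   (Q,_)→(R,_,left)
state=R head=1 tape=_X[X]_XXX   (R,X)→(P,_,right)
state=P head=2 tape=_X_[_]XXX   (P,_)→(Q,X,left)
state=Q head=1 tape=_X[_]XXXX   (Q,_)→(R,_,left)
state=R head=0 tape=_[X]_XXXX   (R,X)→(P,_,right)
state=P head=1 tape=__[_]XXXX   (P,_)→(Q,X,left)
state=Q head=0 tape=_[_]XXXXX   (Q,_)→(R,_,left)
state=R head=-1 tape=[_]_XXXXX   (R,_)→(H,Y,right)
state=H head=0 tape=Y[_]XXXXX
At halt the head is at cell 0.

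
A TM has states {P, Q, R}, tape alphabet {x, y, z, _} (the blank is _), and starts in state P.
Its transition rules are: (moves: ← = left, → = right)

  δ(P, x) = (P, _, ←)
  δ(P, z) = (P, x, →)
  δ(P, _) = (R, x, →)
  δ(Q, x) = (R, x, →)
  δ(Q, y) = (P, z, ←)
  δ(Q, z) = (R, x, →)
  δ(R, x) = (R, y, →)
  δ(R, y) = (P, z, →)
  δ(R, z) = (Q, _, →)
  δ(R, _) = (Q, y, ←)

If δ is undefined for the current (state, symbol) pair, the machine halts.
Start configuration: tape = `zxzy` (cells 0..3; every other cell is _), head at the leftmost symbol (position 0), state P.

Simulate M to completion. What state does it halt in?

P | _[z]xzy_   read z → write x, move →, go to P
P | _x[x]zy_   read x → write _, move ←, go to P
P | _[x]_zy_   read x → write _, move ←, go to P
P | [_]__zy_   read _ → write x, move →, go to R
R | x[_]_zy_   read _ → write y, move ←, go to Q
Q | [x]y_zy_   read x → write x, move →, go to R
R | x[y]_zy_   read y → write z, move →, go to P
P | xz[_]zy_   read _ → write x, move →, go to R
R | xzx[z]y_   read z → write _, move →, go to Q
Q | xzx_[y]_   read y → write z, move ←, go to P
P | xzx[_]z_   read _ → write x, move →, go to R
R | xzxx[z]_   read z → write _, move →, go to Q
Q | xzxx_[_]
No transition is defined for (Q, _); M halts in state Q.

Q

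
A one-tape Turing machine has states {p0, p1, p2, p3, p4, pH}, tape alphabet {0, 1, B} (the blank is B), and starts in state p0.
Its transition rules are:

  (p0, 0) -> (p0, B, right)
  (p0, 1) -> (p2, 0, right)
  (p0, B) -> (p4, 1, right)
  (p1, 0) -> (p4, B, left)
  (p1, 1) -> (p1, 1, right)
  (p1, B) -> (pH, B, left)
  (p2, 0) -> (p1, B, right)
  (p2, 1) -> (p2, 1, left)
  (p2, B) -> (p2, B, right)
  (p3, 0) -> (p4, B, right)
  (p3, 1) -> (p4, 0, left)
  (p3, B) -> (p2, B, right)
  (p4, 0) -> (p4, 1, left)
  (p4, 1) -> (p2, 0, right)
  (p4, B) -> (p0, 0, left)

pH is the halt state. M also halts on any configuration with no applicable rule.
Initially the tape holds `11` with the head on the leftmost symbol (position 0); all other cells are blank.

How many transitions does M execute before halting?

5

p0 | [1]1B   read 1 → write 0, move right, go to p2
p2 | 0[1]B   read 1 → write 1, move left, go to p2
p2 | [0]1B   read 0 → write B, move right, go to p1
p1 | B[1]B   read 1 → write 1, move right, go to p1
p1 | B1[B]   read B → write B, move left, go to pH
pH | B[1]B
M halts after 5 transitions.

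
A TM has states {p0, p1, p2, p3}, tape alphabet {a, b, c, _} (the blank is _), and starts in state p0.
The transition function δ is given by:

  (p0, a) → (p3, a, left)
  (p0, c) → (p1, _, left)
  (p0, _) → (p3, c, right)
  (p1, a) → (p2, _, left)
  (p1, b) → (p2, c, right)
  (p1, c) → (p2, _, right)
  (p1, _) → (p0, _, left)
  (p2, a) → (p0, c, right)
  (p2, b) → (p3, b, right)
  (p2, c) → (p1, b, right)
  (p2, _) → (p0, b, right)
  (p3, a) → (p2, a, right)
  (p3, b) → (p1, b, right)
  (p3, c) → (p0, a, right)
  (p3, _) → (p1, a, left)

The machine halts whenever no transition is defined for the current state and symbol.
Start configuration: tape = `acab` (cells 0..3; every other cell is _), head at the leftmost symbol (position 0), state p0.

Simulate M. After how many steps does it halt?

state=p0 head=0 tape=___[a]cab   (p0,a)→(p3,a,left)
state=p3 head=-1 tape=__[_]acab   (p3,_)→(p1,a,left)
state=p1 head=-2 tape=_[_]aacab   (p1,_)→(p0,_,left)
state=p0 head=-3 tape=[_]_aacab   (p0,_)→(p3,c,right)
state=p3 head=-2 tape=c[_]aacab   (p3,_)→(p1,a,left)
state=p1 head=-3 tape=[c]aaacab   (p1,c)→(p2,_,right)
state=p2 head=-2 tape=_[a]aacab   (p2,a)→(p0,c,right)
state=p0 head=-1 tape=_c[a]acab   (p0,a)→(p3,a,left)
state=p3 head=-2 tape=_[c]aacab   (p3,c)→(p0,a,right)
state=p0 head=-1 tape=_a[a]acab   (p0,a)→(p3,a,left)
state=p3 head=-2 tape=_[a]aacab   (p3,a)→(p2,a,right)
state=p2 head=-1 tape=_a[a]acab   (p2,a)→(p0,c,right)
state=p0 head=0 tape=_ac[a]cab   (p0,a)→(p3,a,left)
state=p3 head=-1 tape=_a[c]acab   (p3,c)→(p0,a,right)
state=p0 head=0 tape=_aa[a]cab   (p0,a)→(p3,a,left)
state=p3 head=-1 tape=_a[a]acab   (p3,a)→(p2,a,right)
state=p2 head=0 tape=_aa[a]cab   (p2,a)→(p0,c,right)
state=p0 head=1 tape=_aac[c]ab   (p0,c)→(p1,_,left)
state=p1 head=0 tape=_aa[c]_ab   (p1,c)→(p2,_,right)
state=p2 head=1 tape=_aa_[_]ab   (p2,_)→(p0,b,right)
state=p0 head=2 tape=_aa_b[a]b   (p0,a)→(p3,a,left)
state=p3 head=1 tape=_aa_[b]ab   (p3,b)→(p1,b,right)
state=p1 head=2 tape=_aa_b[a]b   (p1,a)→(p2,_,left)
state=p2 head=1 tape=_aa_[b]_b   (p2,b)→(p3,b,right)
state=p3 head=2 tape=_aa_b[_]b   (p3,_)→(p1,a,left)
state=p1 head=1 tape=_aa_[b]ab   (p1,b)→(p2,c,right)
state=p2 head=2 tape=_aa_c[a]b   (p2,a)→(p0,c,right)
state=p0 head=3 tape=_aa_cc[b]
M halts after 27 transitions.

27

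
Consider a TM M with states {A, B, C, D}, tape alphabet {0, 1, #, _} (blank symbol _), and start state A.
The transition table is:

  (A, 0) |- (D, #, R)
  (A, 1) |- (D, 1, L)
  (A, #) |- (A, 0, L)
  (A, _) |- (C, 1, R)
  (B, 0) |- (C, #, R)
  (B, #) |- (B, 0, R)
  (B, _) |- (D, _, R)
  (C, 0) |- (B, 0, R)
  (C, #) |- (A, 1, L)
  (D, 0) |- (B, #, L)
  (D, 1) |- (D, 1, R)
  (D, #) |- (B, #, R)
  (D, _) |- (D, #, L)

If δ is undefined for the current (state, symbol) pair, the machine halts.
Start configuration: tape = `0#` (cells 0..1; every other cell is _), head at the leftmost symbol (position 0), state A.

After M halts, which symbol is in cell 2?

0

state=A head=0 tape=_[0]#____   (A,0)→(D,#,R)
state=D head=1 tape=_#[#]____   (D,#)→(B,#,R)
state=B head=2 tape=_##[_]___   (B,_)→(D,_,R)
state=D head=3 tape=_##_[_]__   (D,_)→(D,#,L)
state=D head=2 tape=_##[_]#__   (D,_)→(D,#,L)
state=D head=1 tape=_#[#]##__   (D,#)→(B,#,R)
state=B head=2 tape=_##[#]#__   (B,#)→(B,0,R)
state=B head=3 tape=_##0[#]__   (B,#)→(B,0,R)
state=B head=4 tape=_##00[_]_   (B,_)→(D,_,R)
state=D head=5 tape=_##00_[_]   (D,_)→(D,#,L)
state=D head=4 tape=_##00[_]#   (D,_)→(D,#,L)
state=D head=3 tape=_##0[0]##   (D,0)→(B,#,L)
state=B head=2 tape=_##[0]###   (B,0)→(C,#,R)
state=C head=3 tape=_###[#]##   (C,#)→(A,1,L)
state=A head=2 tape=_##[#]1##   (A,#)→(A,0,L)
state=A head=1 tape=_#[#]01##   (A,#)→(A,0,L)
state=A head=0 tape=_[#]001##   (A,#)→(A,0,L)
state=A head=-1 tape=[_]0001##   (A,_)→(C,1,R)
state=C head=0 tape=1[0]001##   (C,0)→(B,0,R)
state=B head=1 tape=10[0]01##   (B,0)→(C,#,R)
state=C head=2 tape=10#[0]1##   (C,0)→(B,0,R)
state=B head=3 tape=10#0[1]##
Cell 2 holds 0 when M halts.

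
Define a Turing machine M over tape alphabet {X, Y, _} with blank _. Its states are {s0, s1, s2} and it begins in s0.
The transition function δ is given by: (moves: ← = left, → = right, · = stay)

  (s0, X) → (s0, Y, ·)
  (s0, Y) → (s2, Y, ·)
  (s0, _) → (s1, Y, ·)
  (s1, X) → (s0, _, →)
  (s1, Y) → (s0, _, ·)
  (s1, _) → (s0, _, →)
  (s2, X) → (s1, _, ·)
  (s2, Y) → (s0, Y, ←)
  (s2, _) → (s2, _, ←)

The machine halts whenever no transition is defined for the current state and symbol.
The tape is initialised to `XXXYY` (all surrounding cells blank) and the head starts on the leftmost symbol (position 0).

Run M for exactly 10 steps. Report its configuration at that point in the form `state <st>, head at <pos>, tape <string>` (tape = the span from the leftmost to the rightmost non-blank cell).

s0 | _[X]XXYY   read X → write Y, move ·, go to s0
s0 | _[Y]XXYY   read Y → write Y, move ·, go to s2
s2 | _[Y]XXYY   read Y → write Y, move ←, go to s0
s0 | [_]YXXYY   read _ → write Y, move ·, go to s1
s1 | [Y]YXXYY   read Y → write _, move ·, go to s0
s0 | [_]YXXYY   read _ → write Y, move ·, go to s1
s1 | [Y]YXXYY   read Y → write _, move ·, go to s0
s0 | [_]YXXYY   read _ → write Y, move ·, go to s1
s1 | [Y]YXXYY   read Y → write _, move ·, go to s0
s0 | [_]YXXYY   read _ → write Y, move ·, go to s1
s1 | [Y]YXXYY
After 10 steps: state s1, head at -1, tape YYXXYY.

state s1, head at -1, tape YYXXYY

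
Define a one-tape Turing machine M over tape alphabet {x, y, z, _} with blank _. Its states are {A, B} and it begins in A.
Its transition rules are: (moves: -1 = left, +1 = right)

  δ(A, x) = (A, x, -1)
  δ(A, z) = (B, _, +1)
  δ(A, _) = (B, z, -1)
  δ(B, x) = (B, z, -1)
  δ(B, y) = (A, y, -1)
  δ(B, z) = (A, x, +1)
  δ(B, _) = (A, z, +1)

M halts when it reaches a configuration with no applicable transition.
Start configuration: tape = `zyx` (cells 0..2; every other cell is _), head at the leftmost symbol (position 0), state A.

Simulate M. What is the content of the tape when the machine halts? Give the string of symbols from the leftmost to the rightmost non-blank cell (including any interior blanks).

state=A head=0 tape=__[z]yx   (A,z)→(B,_,+1)
state=B head=1 tape=___[y]x   (B,y)→(A,y,-1)
state=A head=0 tape=__[_]yx   (A,_)→(B,z,-1)
state=B head=-1 tape=_[_]zyx   (B,_)→(A,z,+1)
state=A head=0 tape=_z[z]yx   (A,z)→(B,_,+1)
state=B head=1 tape=_z_[y]x   (B,y)→(A,y,-1)
state=A head=0 tape=_z[_]yx   (A,_)→(B,z,-1)
state=B head=-1 tape=_[z]zyx   (B,z)→(A,x,+1)
state=A head=0 tape=_x[z]yx   (A,z)→(B,_,+1)
state=B head=1 tape=_x_[y]x   (B,y)→(A,y,-1)
state=A head=0 tape=_x[_]yx   (A,_)→(B,z,-1)
state=B head=-1 tape=_[x]zyx   (B,x)→(B,z,-1)
state=B head=-2 tape=[_]zzyx   (B,_)→(A,z,+1)
state=A head=-1 tape=z[z]zyx   (A,z)→(B,_,+1)
state=B head=0 tape=z_[z]yx   (B,z)→(A,x,+1)
state=A head=1 tape=z_x[y]x
The non-blank tape span at halt is z_xyx.

z_xyx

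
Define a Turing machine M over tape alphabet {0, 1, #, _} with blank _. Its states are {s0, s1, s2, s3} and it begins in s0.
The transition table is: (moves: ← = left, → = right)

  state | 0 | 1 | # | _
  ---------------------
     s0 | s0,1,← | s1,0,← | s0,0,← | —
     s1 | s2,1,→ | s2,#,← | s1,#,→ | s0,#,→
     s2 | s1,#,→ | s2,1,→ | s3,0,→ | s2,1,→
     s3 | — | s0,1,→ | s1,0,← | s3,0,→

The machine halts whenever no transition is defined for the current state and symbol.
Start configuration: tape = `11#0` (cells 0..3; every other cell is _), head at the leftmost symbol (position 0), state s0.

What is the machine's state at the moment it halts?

s0 | __[1]1#0   read 1 → write 0, move ←, go to s1
s1 | _[_]01#0   read _ → write #, move →, go to s0
s0 | _#[0]1#0   read 0 → write 1, move ←, go to s0
s0 | _[#]11#0   read # → write 0, move ←, go to s0
s0 | [_]011#0
No transition is defined for (s0, _); M halts in state s0.

s0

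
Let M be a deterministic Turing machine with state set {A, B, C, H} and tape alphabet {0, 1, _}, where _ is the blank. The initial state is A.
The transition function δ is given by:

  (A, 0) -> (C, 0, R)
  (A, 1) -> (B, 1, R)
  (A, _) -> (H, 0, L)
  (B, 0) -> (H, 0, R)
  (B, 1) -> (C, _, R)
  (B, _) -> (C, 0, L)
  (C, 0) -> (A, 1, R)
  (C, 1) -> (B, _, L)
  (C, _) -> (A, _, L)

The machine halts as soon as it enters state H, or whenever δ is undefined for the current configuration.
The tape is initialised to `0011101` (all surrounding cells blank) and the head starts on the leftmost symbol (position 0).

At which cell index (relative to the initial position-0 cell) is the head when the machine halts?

0

A | [0]011101   read 0 → write 0, move R, go to C
C | 0[0]11101   read 0 → write 1, move R, go to A
A | 01[1]1101   read 1 → write 1, move R, go to B
B | 011[1]101   read 1 → write _, move R, go to C
C | 011_[1]01   read 1 → write _, move L, go to B
B | 011[_]_01   read _ → write 0, move L, go to C
C | 01[1]0_01   read 1 → write _, move L, go to B
B | 0[1]_0_01   read 1 → write _, move R, go to C
C | 0_[_]0_01   read _ → write _, move L, go to A
A | 0[_]_0_01   read _ → write 0, move L, go to H
H | [0]0_0_01
At halt the head is at cell 0.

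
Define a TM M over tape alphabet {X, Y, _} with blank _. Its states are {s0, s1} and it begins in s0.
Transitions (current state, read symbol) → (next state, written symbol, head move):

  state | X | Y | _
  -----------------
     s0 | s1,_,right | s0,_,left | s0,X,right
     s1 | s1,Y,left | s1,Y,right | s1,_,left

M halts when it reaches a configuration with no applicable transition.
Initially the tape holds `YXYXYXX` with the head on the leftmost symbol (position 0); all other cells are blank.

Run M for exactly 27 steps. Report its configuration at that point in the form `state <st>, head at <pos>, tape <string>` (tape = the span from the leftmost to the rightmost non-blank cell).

s0 | _[Y]XYXYXX_   read Y → write _, move left, go to s0
s0 | [_]_XYXYXX_   read _ → write X, move right, go to s0
s0 | X[_]XYXYXX_   read _ → write X, move right, go to s0
s0 | XX[X]YXYXX_   read X → write _, move right, go to s1
s1 | XX_[Y]XYXX_   read Y → write Y, move right, go to s1
s1 | XX_Y[X]YXX_   read X → write Y, move left, go to s1
s1 | XX_[Y]YYXX_   read Y → write Y, move right, go to s1
s1 | XX_Y[Y]YXX_   read Y → write Y, move right, go to s1
s1 | XX_YY[Y]XX_   read Y → write Y, move right, go to s1
s1 | XX_YYY[X]X_   read X → write Y, move left, go to s1
s1 | XX_YY[Y]YX_   read Y → write Y, move right, go to s1
s1 | XX_YYY[Y]X_   read Y → write Y, move right, go to s1
s1 | XX_YYYY[X]_   read X → write Y, move left, go to s1
s1 | XX_YYY[Y]Y_   read Y → write Y, move right, go to s1
s1 | XX_YYYY[Y]_   read Y → write Y, move right, go to s1
s1 | XX_YYYYY[_]   read _ → write _, move left, go to s1
s1 | XX_YYYY[Y]_   read Y → write Y, move right, go to s1
s1 | XX_YYYYY[_]   read _ → write _, move left, go to s1
s1 | XX_YYYY[Y]_   read Y → write Y, move right, go to s1
s1 | XX_YYYYY[_]   read _ → write _, move left, go to s1
s1 | XX_YYYY[Y]_   read Y → write Y, move right, go to s1
s1 | XX_YYYYY[_]   read _ → write _, move left, go to s1
s1 | XX_YYYY[Y]_   read Y → write Y, move right, go to s1
s1 | XX_YYYYY[_]   read _ → write _, move left, go to s1
s1 | XX_YYYY[Y]_   read Y → write Y, move right, go to s1
s1 | XX_YYYYY[_]   read _ → write _, move left, go to s1
s1 | XX_YYYY[Y]_   read Y → write Y, move right, go to s1
s1 | XX_YYYYY[_]
After 27 steps: state s1, head at 7, tape XX_YYYYY.

state s1, head at 7, tape XX_YYYYY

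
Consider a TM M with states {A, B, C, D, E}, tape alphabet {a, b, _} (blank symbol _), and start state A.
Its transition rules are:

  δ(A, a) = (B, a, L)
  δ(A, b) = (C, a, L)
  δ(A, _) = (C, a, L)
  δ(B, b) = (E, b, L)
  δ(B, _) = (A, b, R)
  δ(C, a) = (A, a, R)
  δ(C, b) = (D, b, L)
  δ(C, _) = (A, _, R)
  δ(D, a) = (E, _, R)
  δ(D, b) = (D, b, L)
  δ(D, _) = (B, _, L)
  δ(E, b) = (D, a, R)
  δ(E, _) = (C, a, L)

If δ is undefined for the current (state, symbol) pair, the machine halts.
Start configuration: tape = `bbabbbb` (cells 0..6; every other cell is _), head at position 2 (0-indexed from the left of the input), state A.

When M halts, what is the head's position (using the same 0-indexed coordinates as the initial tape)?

state=A head=2 tape=bb[a]bbbb_   (A,a)→(B,a,L)
state=B head=1 tape=b[b]abbbb_   (B,b)→(E,b,L)
state=E head=0 tape=[b]babbbb_   (E,b)→(D,a,R)
state=D head=1 tape=a[b]abbbb_   (D,b)→(D,b,L)
state=D head=0 tape=[a]babbbb_   (D,a)→(E,_,R)
state=E head=1 tape=_[b]abbbb_   (E,b)→(D,a,R)
state=D head=2 tape=_a[a]bbbb_   (D,a)→(E,_,R)
state=E head=3 tape=_a_[b]bbb_   (E,b)→(D,a,R)
state=D head=4 tape=_a_a[b]bb_   (D,b)→(D,b,L)
state=D head=3 tape=_a_[a]bbb_   (D,a)→(E,_,R)
state=E head=4 tape=_a__[b]bb_   (E,b)→(D,a,R)
state=D head=5 tape=_a__a[b]b_   (D,b)→(D,b,L)
state=D head=4 tape=_a__[a]bb_   (D,a)→(E,_,R)
state=E head=5 tape=_a___[b]b_   (E,b)→(D,a,R)
state=D head=6 tape=_a___a[b]_   (D,b)→(D,b,L)
state=D head=5 tape=_a___[a]b_   (D,a)→(E,_,R)
state=E head=6 tape=_a____[b]_   (E,b)→(D,a,R)
state=D head=7 tape=_a____a[_]   (D,_)→(B,_,L)
state=B head=6 tape=_a____[a]_
At halt the head is at cell 6.

6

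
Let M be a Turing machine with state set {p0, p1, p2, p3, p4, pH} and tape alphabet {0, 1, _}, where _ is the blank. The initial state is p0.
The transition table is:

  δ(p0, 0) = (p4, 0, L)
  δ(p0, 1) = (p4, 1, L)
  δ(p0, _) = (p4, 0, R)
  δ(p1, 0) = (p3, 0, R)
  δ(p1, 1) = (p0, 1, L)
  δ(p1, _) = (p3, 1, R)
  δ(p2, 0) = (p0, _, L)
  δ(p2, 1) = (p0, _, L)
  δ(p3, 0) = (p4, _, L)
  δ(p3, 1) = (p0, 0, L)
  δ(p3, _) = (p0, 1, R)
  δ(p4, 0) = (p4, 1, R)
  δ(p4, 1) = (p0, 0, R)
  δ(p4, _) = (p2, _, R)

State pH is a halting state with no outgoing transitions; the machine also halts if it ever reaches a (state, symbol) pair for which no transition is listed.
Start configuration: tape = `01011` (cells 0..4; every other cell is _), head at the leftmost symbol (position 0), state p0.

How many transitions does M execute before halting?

17

state=p0 head=0 tape=_[0]1011_   (p0,0)→(p4,0,L)
state=p4 head=-1 tape=[_]01011_   (p4,_)→(p2,_,R)
state=p2 head=0 tape=_[0]1011_   (p2,0)→(p0,_,L)
state=p0 head=-1 tape=[_]_1011_   (p0,_)→(p4,0,R)
state=p4 head=0 tape=0[_]1011_   (p4,_)→(p2,_,R)
state=p2 head=1 tape=0_[1]011_   (p2,1)→(p0,_,L)
state=p0 head=0 tape=0[_]_011_   (p0,_)→(p4,0,R)
state=p4 head=1 tape=00[_]011_   (p4,_)→(p2,_,R)
state=p2 head=2 tape=00_[0]11_   (p2,0)→(p0,_,L)
state=p0 head=1 tape=00[_]_11_   (p0,_)→(p4,0,R)
state=p4 head=2 tape=000[_]11_   (p4,_)→(p2,_,R)
state=p2 head=3 tape=000_[1]1_   (p2,1)→(p0,_,L)
state=p0 head=2 tape=000[_]_1_   (p0,_)→(p4,0,R)
state=p4 head=3 tape=0000[_]1_   (p4,_)→(p2,_,R)
state=p2 head=4 tape=0000_[1]_   (p2,1)→(p0,_,L)
state=p0 head=3 tape=0000[_]__   (p0,_)→(p4,0,R)
state=p4 head=4 tape=00000[_]_   (p4,_)→(p2,_,R)
state=p2 head=5 tape=00000_[_]
M halts after 17 transitions.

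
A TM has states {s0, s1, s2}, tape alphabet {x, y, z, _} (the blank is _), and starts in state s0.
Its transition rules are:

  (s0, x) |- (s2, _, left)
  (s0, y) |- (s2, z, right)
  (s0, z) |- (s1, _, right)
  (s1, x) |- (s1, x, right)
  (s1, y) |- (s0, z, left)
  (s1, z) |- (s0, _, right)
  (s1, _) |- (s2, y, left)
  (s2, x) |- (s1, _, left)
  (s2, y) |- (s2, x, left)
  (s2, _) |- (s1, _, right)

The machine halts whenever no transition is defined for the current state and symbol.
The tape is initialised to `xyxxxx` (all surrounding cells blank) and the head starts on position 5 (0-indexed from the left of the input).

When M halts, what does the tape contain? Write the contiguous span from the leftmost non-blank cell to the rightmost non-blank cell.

zz_yy

state=s0 head=5 tape=_xyxxx[x]   (s0,x)→(s2,_,left)
state=s2 head=4 tape=_xyxx[x]_   (s2,x)→(s1,_,left)
state=s1 head=3 tape=_xyx[x]__   (s1,x)→(s1,x,right)
state=s1 head=4 tape=_xyxx[_]_   (s1,_)→(s2,y,left)
state=s2 head=3 tape=_xyx[x]y_   (s2,x)→(s1,_,left)
state=s1 head=2 tape=_xy[x]_y_   (s1,x)→(s1,x,right)
state=s1 head=3 tape=_xyx[_]y_   (s1,_)→(s2,y,left)
state=s2 head=2 tape=_xy[x]yy_   (s2,x)→(s1,_,left)
state=s1 head=1 tape=_x[y]_yy_   (s1,y)→(s0,z,left)
state=s0 head=0 tape=_[x]z_yy_   (s0,x)→(s2,_,left)
state=s2 head=-1 tape=[_]_z_yy_   (s2,_)→(s1,_,right)
state=s1 head=0 tape=_[_]z_yy_   (s1,_)→(s2,y,left)
state=s2 head=-1 tape=[_]yz_yy_   (s2,_)→(s1,_,right)
state=s1 head=0 tape=_[y]z_yy_   (s1,y)→(s0,z,left)
state=s0 head=-1 tape=[_]zz_yy_
The non-blank tape span at halt is zz_yy.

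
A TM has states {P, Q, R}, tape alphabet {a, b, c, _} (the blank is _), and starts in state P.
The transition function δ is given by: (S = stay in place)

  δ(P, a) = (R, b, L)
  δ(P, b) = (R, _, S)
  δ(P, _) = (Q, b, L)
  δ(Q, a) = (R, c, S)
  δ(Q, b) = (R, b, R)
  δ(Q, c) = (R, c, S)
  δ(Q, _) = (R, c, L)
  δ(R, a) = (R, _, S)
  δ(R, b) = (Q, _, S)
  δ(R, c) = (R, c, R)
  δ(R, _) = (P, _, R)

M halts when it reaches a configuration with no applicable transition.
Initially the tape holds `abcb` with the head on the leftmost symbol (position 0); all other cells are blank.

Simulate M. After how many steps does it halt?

6

P | _[a]bcb   read a → write b, move L, go to R
R | [_]bbcb   read _ → write _, move R, go to P
P | _[b]bcb   read b → write _, move S, go to R
R | _[_]bcb   read _ → write _, move R, go to P
P | __[b]cb   read b → write _, move S, go to R
R | __[_]cb   read _ → write _, move R, go to P
P | ___[c]b
M halts after 6 transitions.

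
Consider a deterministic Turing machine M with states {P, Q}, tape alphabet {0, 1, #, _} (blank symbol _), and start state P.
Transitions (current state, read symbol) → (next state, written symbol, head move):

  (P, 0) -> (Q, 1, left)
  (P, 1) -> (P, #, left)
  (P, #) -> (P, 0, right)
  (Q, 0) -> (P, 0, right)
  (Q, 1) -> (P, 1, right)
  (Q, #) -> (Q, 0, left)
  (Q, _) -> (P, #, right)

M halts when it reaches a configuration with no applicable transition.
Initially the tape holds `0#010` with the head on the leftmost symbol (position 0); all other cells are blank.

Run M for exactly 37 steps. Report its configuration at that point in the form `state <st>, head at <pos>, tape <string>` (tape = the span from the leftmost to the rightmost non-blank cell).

state Q, head at -3, tape 1#####0

P | ___[0]#010   read 0 → write 1, move left, go to Q
Q | __[_]1#010   read _ → write #, move right, go to P
P | __#[1]#010   read 1 → write #, move left, go to P
P | __[#]##010   read # → write 0, move right, go to P
P | __0[#]#010   read # → write 0, move right, go to P
P | __00[#]010   read # → write 0, move right, go to P
P | __000[0]10   read 0 → write 1, move left, go to Q
Q | __00[0]110   read 0 → write 0, move right, go to P
P | __000[1]10   read 1 → write #, move left, go to P
P | __00[0]#10   read 0 → write 1, move left, go to Q
Q | __0[0]1#10   read 0 → write 0, move right, go to P
P | __00[1]#10   read 1 → write #, move left, go to P
P | __0[0]##10   read 0 → write 1, move left, go to Q
Q | __[0]1##10   read 0 → write 0, move right, go to P
P | __0[1]##10   read 1 → write #, move left, go to P
P | __[0]###10   read 0 → write 1, move left, go to Q
Q | _[_]1###10   read _ → write #, move right, go to P
P | _#[1]###10   read 1 → write #, move left, go to P
P | _[#]####10   read # → write 0, move right, go to P
P | _0[#]###10   read # → write 0, move right, go to P
P | _00[#]##10   read # → write 0, move right, go to P
P | _000[#]#10   read # → write 0, move right, go to P
P | _0000[#]10   read # → write 0, move right, go to P
P | _00000[1]0   read 1 → write #, move left, go to P
P | _0000[0]#0   read 0 → write 1, move left, go to Q
Q | _000[0]1#0   read 0 → write 0, move right, go to P
P | _0000[1]#0   read 1 → write #, move left, go to P
P | _000[0]##0   read 0 → write 1, move left, go to Q
Q | _00[0]1##0   read 0 → write 0, move right, go to P
P | _000[1]##0   read 1 → write #, move left, go to P
P | _00[0]###0   read 0 → write 1, move left, go to Q
Q | _0[0]1###0   read 0 → write 0, move right, go to P
P | _00[1]###0   read 1 → write #, move left, go to P
P | _0[0]####0   read 0 → write 1, move left, go to Q
Q | _[0]1####0   read 0 → write 0, move right, go to P
P | _0[1]####0   read 1 → write #, move left, go to P
P | _[0]#####0   read 0 → write 1, move left, go to Q
Q | [_]1#####0
After 37 steps: state Q, head at -3, tape 1#####0.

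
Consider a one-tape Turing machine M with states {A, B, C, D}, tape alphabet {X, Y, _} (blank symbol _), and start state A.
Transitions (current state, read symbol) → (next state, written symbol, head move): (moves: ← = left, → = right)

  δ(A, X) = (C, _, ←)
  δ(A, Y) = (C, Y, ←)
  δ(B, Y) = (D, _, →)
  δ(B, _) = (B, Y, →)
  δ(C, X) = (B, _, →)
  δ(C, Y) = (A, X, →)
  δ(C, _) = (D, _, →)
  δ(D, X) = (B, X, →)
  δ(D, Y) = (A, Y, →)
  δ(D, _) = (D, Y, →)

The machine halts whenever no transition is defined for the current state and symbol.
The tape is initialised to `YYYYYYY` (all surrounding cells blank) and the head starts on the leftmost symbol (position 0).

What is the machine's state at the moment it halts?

state=A head=0 tape=_[Y]YYYYYY_   (A,Y)→(C,Y,←)
state=C head=-1 tape=[_]YYYYYYY_   (C,_)→(D,_,→)
state=D head=0 tape=_[Y]YYYYYY_   (D,Y)→(A,Y,→)
state=A head=1 tape=_Y[Y]YYYYY_   (A,Y)→(C,Y,←)
state=C head=0 tape=_[Y]YYYYYY_   (C,Y)→(A,X,→)
state=A head=1 tape=_X[Y]YYYYY_   (A,Y)→(C,Y,←)
state=C head=0 tape=_[X]YYYYYY_   (C,X)→(B,_,→)
state=B head=1 tape=__[Y]YYYYY_   (B,Y)→(D,_,→)
state=D head=2 tape=___[Y]YYYY_   (D,Y)→(A,Y,→)
state=A head=3 tape=___Y[Y]YYY_   (A,Y)→(C,Y,←)
state=C head=2 tape=___[Y]YYYY_   (C,Y)→(A,X,→)
state=A head=3 tape=___X[Y]YYY_   (A,Y)→(C,Y,←)
state=C head=2 tape=___[X]YYYY_   (C,X)→(B,_,→)
state=B head=3 tape=____[Y]YYY_   (B,Y)→(D,_,→)
state=D head=4 tape=_____[Y]YY_   (D,Y)→(A,Y,→)
state=A head=5 tape=_____Y[Y]Y_   (A,Y)→(C,Y,←)
state=C head=4 tape=_____[Y]YY_   (C,Y)→(A,X,→)
state=A head=5 tape=_____X[Y]Y_   (A,Y)→(C,Y,←)
state=C head=4 tape=_____[X]YY_   (C,X)→(B,_,→)
state=B head=5 tape=______[Y]Y_   (B,Y)→(D,_,→)
state=D head=6 tape=_______[Y]_   (D,Y)→(A,Y,→)
state=A head=7 tape=_______Y[_]
No transition is defined for (A, _); M halts in state A.

A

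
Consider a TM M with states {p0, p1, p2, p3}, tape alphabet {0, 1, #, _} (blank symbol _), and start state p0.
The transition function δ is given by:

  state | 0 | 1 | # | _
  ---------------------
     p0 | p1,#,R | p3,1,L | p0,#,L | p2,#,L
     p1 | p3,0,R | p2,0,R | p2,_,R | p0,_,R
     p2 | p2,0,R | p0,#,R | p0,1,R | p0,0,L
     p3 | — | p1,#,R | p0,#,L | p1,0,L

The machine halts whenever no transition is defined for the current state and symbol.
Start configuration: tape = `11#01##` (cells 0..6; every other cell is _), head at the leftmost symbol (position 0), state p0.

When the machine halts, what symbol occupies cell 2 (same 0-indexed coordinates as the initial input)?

1

p0 | __[1]1#01##   read 1 → write 1, move L, go to p3
p3 | _[_]11#01##   read _ → write 0, move L, go to p1
p1 | [_]011#01##   read _ → write _, move R, go to p0
p0 | _[0]11#01##   read 0 → write #, move R, go to p1
p1 | _#[1]1#01##   read 1 → write 0, move R, go to p2
p2 | _#0[1]#01##   read 1 → write #, move R, go to p0
p0 | _#0#[#]01##   read # → write #, move L, go to p0
p0 | _#0[#]#01##   read # → write #, move L, go to p0
p0 | _#[0]##01##   read 0 → write #, move R, go to p1
p1 | _##[#]#01##   read # → write _, move R, go to p2
p2 | _##_[#]01##   read # → write 1, move R, go to p0
p0 | _##_1[0]1##   read 0 → write #, move R, go to p1
p1 | _##_1#[1]##   read 1 → write 0, move R, go to p2
p2 | _##_1#0[#]#   read # → write 1, move R, go to p0
p0 | _##_1#01[#]   read # → write #, move L, go to p0
p0 | _##_1#0[1]#   read 1 → write 1, move L, go to p3
p3 | _##_1#[0]1#
Cell 2 holds 1 when M halts.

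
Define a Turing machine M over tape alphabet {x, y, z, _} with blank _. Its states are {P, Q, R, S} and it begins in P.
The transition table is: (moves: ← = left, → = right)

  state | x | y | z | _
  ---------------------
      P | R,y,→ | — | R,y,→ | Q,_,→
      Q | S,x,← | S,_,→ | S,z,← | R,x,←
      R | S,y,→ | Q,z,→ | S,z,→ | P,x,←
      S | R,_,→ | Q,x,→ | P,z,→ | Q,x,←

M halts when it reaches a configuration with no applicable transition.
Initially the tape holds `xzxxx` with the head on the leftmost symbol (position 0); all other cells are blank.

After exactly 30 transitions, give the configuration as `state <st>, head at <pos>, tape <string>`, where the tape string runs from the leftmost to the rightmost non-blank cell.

P | [x]zxxx___   read x → write y, move →, go to R
R | y[z]xxx___   read z → write z, move →, go to S
S | yz[x]xx___   read x → write _, move →, go to R
R | yz_[x]x___   read x → write y, move →, go to S
S | yz_y[x]___   read x → write _, move →, go to R
R | yz_y_[_]__   read _ → write x, move ←, go to P
P | yz_y[_]x__   read _ → write _, move →, go to Q
Q | yz_y_[x]__   read x → write x, move ←, go to S
S | yz_y[_]x__   read _ → write x, move ←, go to Q
Q | yz_[y]xx__   read y → write _, move →, go to S
S | yz__[x]x__   read x → write _, move →, go to R
R | yz___[x]__   read x → write y, move →, go to S
S | yz___y[_]_   read _ → write x, move ←, go to Q
Q | yz___[y]x_   read y → write _, move →, go to S
S | yz____[x]_   read x → write _, move →, go to R
R | yz_____[_]   read _ → write x, move ←, go to P
P | yz____[_]x   read _ → write _, move →, go to Q
Q | yz_____[x]   read x → write x, move ←, go to S
S | yz____[_]x   read _ → write x, move ←, go to Q
Q | yz___[_]xx   read _ → write x, move ←, go to R
R | yz__[_]xxx   read _ → write x, move ←, go to P
P | yz_[_]xxxx   read _ → write _, move →, go to Q
Q | yz__[x]xxx   read x → write x, move ←, go to S
S | yz_[_]xxxx   read _ → write x, move ←, go to Q
Q | yz[_]xxxxx   read _ → write x, move ←, go to R
R | y[z]xxxxxx   read z → write z, move →, go to S
S | yz[x]xxxxx   read x → write _, move →, go to R
R | yz_[x]xxxx   read x → write y, move →, go to S
S | yz_y[x]xxx   read x → write _, move →, go to R
R | yz_y_[x]xx   read x → write y, move →, go to S
S | yz_y_y[x]x
After 30 steps: state S, head at 6, tape yz_y_yxx.

state S, head at 6, tape yz_y_yxx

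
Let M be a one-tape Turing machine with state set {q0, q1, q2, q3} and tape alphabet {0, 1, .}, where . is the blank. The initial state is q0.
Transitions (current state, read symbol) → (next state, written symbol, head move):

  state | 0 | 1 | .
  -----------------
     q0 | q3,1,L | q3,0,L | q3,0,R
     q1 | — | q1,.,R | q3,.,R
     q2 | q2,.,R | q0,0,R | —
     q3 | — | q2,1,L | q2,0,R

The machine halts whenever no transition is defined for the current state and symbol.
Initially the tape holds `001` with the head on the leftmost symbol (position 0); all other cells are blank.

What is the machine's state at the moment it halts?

q0 | .[0]01   read 0 → write 1, move L, go to q3
q3 | [.]101   read . → write 0, move R, go to q2
q2 | 0[1]01   read 1 → write 0, move R, go to q0
q0 | 00[0]1   read 0 → write 1, move L, go to q3
q3 | 0[0]11
No transition is defined for (q3, 0); M halts in state q3.

q3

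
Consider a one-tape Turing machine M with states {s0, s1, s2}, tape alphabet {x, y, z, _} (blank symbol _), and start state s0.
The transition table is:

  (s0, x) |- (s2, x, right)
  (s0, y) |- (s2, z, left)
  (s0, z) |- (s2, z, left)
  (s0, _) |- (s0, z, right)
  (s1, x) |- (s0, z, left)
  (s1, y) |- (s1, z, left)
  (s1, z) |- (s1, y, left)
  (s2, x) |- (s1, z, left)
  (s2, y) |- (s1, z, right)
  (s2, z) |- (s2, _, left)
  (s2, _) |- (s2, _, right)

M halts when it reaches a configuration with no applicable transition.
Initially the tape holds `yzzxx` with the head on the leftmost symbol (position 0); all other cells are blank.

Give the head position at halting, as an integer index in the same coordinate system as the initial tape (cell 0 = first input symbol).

2

state=s0 head=0 tape=_[y]zzxx   (s0,y)→(s2,z,left)
state=s2 head=-1 tape=[_]zzzxx   (s2,_)→(s2,_,right)
state=s2 head=0 tape=_[z]zzxx   (s2,z)→(s2,_,left)
state=s2 head=-1 tape=[_]_zzxx   (s2,_)→(s2,_,right)
state=s2 head=0 tape=_[_]zzxx   (s2,_)→(s2,_,right)
state=s2 head=1 tape=__[z]zxx   (s2,z)→(s2,_,left)
state=s2 head=0 tape=_[_]_zxx   (s2,_)→(s2,_,right)
state=s2 head=1 tape=__[_]zxx   (s2,_)→(s2,_,right)
state=s2 head=2 tape=___[z]xx   (s2,z)→(s2,_,left)
state=s2 head=1 tape=__[_]_xx   (s2,_)→(s2,_,right)
state=s2 head=2 tape=___[_]xx   (s2,_)→(s2,_,right)
state=s2 head=3 tape=____[x]x   (s2,x)→(s1,z,left)
state=s1 head=2 tape=___[_]zx
At halt the head is at cell 2.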